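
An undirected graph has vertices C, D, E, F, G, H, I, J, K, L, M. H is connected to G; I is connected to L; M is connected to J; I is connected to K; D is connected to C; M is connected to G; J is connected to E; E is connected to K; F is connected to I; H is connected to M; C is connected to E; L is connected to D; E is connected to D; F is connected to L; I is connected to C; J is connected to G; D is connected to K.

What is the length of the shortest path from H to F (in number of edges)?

6

Distance 0: H.
Distance 1: G, M.
Distance 2: J.
Distance 3: E.
Distance 4: C, D, K.
Distance 5: I, L.
Distance 6: F — contains F.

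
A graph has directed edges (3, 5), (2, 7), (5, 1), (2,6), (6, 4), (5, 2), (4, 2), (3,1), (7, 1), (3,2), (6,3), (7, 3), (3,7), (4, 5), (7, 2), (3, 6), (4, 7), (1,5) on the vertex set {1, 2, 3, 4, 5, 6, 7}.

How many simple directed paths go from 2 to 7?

3

2→6→3→7
2→6→4→7
2→7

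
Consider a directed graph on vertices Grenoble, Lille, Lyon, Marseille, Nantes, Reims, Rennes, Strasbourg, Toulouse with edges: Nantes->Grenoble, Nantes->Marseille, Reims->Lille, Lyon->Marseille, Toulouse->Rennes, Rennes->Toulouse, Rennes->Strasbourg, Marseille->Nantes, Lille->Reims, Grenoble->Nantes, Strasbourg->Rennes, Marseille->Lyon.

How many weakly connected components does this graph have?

From Grenoble: component {Grenoble, Lyon, Marseille, Nantes}.
From Lille: component {Lille, Reims}.
From Rennes: component {Rennes, Strasbourg, Toulouse}.
That's 3 components.

3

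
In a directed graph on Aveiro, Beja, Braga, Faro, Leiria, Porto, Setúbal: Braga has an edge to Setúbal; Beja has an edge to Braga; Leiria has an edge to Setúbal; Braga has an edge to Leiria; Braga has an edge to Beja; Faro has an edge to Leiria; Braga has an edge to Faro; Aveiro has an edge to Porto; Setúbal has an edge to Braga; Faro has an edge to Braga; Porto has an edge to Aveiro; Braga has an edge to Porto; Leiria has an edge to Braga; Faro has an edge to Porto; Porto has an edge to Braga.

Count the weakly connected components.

1

From Aveiro: component {Aveiro, Beja, Braga, Faro, Leiria, Porto, Setúbal}.
That's 1 component.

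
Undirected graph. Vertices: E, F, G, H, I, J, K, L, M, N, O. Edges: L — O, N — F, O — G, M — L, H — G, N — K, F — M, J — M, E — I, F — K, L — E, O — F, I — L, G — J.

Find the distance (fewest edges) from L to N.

Distance 0: L.
Distance 1: E, I, M, O.
Distance 2: F, G, J.
Distance 3: H, K, N — contains N.

3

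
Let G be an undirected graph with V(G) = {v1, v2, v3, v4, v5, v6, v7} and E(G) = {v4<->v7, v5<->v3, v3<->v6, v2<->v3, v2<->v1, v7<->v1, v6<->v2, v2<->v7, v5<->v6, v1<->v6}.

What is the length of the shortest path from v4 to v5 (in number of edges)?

4

Distance 0: v4.
Distance 1: v7.
Distance 2: v1, v2.
Distance 3: v3, v6.
Distance 4: v5 — contains v5.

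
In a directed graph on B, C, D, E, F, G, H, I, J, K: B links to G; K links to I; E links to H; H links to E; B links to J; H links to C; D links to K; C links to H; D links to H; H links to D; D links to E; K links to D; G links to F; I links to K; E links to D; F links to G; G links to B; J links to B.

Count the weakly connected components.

2

From B: component {B, F, G, J}.
From C: component {C, D, E, H, I, K}.
That's 2 components.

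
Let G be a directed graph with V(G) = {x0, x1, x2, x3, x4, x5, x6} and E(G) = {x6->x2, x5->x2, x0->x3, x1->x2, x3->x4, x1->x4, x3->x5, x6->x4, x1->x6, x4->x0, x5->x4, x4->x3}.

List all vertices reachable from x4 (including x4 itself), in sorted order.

Start at x4.
Its neighbours: x0, x3.
Then their neighbours: x5.
Then next layer: x2.
Nothing further is reachable.

x0, x2, x3, x4, x5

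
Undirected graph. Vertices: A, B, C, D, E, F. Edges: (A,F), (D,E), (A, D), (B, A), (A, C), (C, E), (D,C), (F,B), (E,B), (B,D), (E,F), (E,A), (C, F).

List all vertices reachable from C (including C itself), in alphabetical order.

Start at C.
Its neighbours: A, D, E, F.
Then their neighbours: B.
Every vertex is now reached.

A, B, C, D, E, F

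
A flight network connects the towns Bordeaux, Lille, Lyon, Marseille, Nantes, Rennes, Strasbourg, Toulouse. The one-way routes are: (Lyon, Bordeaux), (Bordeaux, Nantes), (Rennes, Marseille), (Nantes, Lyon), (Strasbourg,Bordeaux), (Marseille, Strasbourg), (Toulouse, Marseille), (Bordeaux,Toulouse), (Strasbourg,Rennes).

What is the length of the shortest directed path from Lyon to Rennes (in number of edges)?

Distance 0: Lyon.
Distance 1: Bordeaux.
Distance 2: Nantes, Toulouse.
Distance 3: Marseille.
Distance 4: Strasbourg.
Distance 5: Rennes — contains Rennes.

5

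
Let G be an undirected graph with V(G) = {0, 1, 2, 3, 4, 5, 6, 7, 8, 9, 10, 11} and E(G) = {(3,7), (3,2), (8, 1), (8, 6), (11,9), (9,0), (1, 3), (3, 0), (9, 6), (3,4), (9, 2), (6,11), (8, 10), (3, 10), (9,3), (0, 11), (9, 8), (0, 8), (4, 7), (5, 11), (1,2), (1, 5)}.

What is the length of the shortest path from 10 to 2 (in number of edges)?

Distance 0: 10.
Distance 1: 3, 8.
Distance 2: 0, 1, 2, 4, 6, 7, 9 — contains 2.

2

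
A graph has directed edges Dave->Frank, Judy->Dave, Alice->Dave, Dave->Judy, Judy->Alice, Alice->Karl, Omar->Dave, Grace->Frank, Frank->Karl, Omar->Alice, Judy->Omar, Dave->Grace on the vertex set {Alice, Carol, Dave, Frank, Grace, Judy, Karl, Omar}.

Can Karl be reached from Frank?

Explore from Frank.
Distance 1: reach Karl.
Found Karl.

Yes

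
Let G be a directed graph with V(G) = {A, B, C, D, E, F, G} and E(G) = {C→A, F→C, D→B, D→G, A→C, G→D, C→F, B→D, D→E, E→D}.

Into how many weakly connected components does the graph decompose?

2

From A: component {A, C, F}.
From B: component {B, D, E, G}.
That's 2 components.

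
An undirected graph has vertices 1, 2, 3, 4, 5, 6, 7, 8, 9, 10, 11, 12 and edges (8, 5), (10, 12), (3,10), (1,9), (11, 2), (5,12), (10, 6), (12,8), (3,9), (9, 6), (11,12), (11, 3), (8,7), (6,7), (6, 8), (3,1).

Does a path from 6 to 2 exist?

Yes

Explore from 6.
Distance 1: reach 7, 8, 9, 10.
Distance 2: reach 1, 3, 5, 12.
Distance 3: reach 11.
Distance 4: reach 2.
Found 2.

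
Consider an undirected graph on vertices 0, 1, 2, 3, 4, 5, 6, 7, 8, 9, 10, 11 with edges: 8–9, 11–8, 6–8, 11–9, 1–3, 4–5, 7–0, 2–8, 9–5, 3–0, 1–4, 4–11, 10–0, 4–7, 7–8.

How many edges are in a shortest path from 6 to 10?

Distance 0: 6.
Distance 1: 8.
Distance 2: 2, 7, 9, 11.
Distance 3: 0, 4, 5.
Distance 4: 1, 3, 10 — contains 10.

4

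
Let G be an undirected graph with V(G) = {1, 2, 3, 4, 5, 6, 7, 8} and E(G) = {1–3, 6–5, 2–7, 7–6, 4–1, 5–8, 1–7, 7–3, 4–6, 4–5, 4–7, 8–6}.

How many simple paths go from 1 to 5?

17

1–3–7–4–5
1–3–7–4–6–5
1–3–7–4–6–8–5
1–3–7–6–4–5
1–3–7–6–5
1–3–7–6–8–5
1–4–5
1–4–6–5
... and 9 more.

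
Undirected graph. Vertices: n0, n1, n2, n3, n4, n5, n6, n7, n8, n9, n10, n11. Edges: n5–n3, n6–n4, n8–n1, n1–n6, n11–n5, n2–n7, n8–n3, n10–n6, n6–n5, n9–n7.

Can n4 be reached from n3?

Yes

Explore from n3.
Distance 1: reach n5, n8.
Distance 2: reach n1, n6, n11.
Distance 3: reach n4, n10.
Found n4.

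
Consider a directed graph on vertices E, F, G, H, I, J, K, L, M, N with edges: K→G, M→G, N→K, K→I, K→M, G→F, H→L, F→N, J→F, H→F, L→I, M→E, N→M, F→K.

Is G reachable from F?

Explore from F.
Distance 1: reach K, N.
Distance 2: reach G, I, M.
Found G.

Yes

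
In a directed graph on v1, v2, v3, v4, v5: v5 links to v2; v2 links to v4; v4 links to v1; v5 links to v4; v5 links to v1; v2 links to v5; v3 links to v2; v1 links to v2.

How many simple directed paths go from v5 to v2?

v5→v1→v2
v5→v2
v5→v4→v1→v2

3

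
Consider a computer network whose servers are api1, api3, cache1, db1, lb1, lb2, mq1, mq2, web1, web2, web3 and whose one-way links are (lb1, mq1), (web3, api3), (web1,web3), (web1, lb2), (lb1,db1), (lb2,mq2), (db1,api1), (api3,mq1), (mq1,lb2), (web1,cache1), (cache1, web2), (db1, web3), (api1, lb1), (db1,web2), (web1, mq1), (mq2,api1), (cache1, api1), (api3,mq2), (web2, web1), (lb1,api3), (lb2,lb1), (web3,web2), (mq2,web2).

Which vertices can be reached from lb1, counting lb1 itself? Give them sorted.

api1, api3, cache1, db1, lb1, lb2, mq1, mq2, web1, web2, web3

Start at lb1.
Its neighbours: api3, db1, mq1.
Then their neighbours: api1, lb2, mq2, web2, web3.
Then next layer: web1.
Then next layer: cache1.
Every vertex is now reached.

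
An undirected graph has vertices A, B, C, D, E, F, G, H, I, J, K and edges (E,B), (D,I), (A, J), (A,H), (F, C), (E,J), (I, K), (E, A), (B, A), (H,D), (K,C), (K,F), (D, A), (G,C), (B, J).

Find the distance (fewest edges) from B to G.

6

Distance 0: B.
Distance 1: A, E, J.
Distance 2: D, H.
Distance 3: I.
Distance 4: K.
Distance 5: C, F.
Distance 6: G — contains G.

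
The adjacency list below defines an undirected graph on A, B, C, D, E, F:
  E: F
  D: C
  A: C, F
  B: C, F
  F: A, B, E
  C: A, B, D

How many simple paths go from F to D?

F–A–C–D
F–B–C–D

2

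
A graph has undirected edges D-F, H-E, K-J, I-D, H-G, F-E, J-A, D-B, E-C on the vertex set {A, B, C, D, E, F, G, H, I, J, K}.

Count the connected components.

From A: component {A, J, K}.
From B: component {B, C, D, E, F, G, H, I}.
That's 2 components.

2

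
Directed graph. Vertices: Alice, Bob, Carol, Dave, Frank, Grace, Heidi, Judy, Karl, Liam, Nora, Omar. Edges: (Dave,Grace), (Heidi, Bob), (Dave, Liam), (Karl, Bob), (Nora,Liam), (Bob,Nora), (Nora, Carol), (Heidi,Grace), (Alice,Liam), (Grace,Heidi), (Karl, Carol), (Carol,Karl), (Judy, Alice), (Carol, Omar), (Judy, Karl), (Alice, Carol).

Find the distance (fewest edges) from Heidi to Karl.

4

Distance 0: Heidi.
Distance 1: Bob, Grace.
Distance 2: Nora.
Distance 3: Carol, Liam.
Distance 4: Karl, Omar — contains Karl.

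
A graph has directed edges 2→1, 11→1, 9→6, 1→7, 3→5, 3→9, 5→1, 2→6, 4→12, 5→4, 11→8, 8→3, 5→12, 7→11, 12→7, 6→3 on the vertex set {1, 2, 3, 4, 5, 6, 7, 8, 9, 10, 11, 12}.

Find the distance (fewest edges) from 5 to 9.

Distance 0: 5.
Distance 1: 1, 4, 12.
Distance 2: 7.
Distance 3: 11.
Distance 4: 8.
Distance 5: 3.
Distance 6: 9 — contains 9.

6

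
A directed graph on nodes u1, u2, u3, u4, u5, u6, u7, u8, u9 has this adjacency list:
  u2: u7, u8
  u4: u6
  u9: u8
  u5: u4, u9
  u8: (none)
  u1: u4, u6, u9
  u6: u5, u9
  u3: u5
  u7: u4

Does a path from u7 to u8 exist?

Explore from u7.
Distance 1: reach u4.
Distance 2: reach u6.
Distance 3: reach u5, u9.
Distance 4: reach u8.
Found u8.

Yes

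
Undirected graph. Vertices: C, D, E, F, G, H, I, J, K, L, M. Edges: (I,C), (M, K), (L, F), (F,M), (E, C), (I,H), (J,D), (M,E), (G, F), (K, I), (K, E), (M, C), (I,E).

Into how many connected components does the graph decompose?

2

From C: component {C, E, F, G, H, I, K, L, M}.
From D: component {D, J}.
That's 2 components.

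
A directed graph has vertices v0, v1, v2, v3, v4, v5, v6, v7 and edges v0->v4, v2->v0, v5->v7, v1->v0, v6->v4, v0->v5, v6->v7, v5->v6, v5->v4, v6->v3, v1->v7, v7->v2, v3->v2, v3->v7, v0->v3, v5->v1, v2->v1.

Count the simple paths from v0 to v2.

v0→v3→v2
v0→v3→v7→v2
v0→v5→v1→v7→v2
v0→v5→v6→v3→v2
v0→v5→v6→v3→v7→v2
v0→v5→v6→v7→v2
v0→v5→v7→v2

7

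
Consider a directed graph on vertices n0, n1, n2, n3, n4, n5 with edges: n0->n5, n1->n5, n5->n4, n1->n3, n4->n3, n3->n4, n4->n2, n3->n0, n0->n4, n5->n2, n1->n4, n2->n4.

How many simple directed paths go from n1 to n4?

7

n1→n3→n0→n4
n1→n3→n0→n5→n2→n4
n1→n3→n0→n5→n4
n1→n3→n4
n1→n4
n1→n5→n2→n4
n1→n5→n4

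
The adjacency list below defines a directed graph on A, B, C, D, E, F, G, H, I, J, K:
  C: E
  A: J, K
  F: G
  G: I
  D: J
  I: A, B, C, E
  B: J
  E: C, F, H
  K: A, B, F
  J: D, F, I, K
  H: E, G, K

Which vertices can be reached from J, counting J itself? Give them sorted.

Start at J.
Its neighbours: D, F, I, K.
Then their neighbours: A, B, C, E, G.
Then next layer: H.
Every vertex is now reached.

A, B, C, D, E, F, G, H, I, J, K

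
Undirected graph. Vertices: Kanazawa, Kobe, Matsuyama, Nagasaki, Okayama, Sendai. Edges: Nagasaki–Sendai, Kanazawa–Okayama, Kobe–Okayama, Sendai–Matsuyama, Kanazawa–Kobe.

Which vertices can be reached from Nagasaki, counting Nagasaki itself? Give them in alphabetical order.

Matsuyama, Nagasaki, Sendai

Start at Nagasaki.
Its neighbours: Sendai.
Then their neighbours: Matsuyama.
Nothing further is reachable.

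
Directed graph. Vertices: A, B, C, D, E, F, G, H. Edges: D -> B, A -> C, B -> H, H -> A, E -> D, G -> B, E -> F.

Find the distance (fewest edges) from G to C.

Distance 0: G.
Distance 1: B.
Distance 2: H.
Distance 3: A.
Distance 4: C — contains C.

4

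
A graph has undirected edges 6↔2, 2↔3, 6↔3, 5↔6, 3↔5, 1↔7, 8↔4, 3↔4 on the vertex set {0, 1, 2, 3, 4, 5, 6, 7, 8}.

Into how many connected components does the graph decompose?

3

From 0: component {0}.
From 1: component {1, 7}.
From 2: component {2, 3, 4, 5, 6, 8}.
That's 3 components.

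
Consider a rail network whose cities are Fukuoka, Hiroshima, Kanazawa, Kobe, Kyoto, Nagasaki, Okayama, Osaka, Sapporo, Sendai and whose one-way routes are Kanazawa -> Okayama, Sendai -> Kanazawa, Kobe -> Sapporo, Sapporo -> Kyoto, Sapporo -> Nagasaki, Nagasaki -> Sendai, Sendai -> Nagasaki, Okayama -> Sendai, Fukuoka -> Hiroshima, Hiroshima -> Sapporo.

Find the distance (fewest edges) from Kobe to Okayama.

5

Distance 0: Kobe.
Distance 1: Sapporo.
Distance 2: Kyoto, Nagasaki.
Distance 3: Sendai.
Distance 4: Kanazawa.
Distance 5: Okayama — contains Okayama.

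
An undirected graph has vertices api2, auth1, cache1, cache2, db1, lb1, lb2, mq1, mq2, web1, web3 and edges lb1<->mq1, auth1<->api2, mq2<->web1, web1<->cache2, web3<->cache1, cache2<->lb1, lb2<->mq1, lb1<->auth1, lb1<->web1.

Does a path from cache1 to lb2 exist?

Explore from cache1.
Distance 1: reach web3.
The search is exhausted without reaching lb2; it lies in a different component.

No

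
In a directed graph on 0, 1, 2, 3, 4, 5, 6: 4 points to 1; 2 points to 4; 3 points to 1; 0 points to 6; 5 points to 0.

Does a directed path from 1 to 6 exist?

No

1 has no outgoing edges, so nothing is reachable from it.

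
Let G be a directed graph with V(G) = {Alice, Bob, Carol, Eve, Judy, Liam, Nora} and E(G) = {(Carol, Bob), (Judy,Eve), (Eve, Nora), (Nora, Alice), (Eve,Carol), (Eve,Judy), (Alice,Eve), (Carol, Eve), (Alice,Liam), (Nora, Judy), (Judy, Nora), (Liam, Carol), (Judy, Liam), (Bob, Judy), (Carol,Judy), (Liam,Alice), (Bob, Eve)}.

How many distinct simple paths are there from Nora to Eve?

9

Nora→Alice→Eve
Nora→Alice→Liam→Carol→Bob→Eve
Nora→Alice→Liam→Carol→Bob→Judy→Eve
Nora→Alice→Liam→Carol→Eve
Nora→Alice→Liam→Carol→Judy→Eve
Nora→Judy→Eve
Nora→Judy→Liam→Alice→Eve
Nora→Judy→Liam→Carol→Bob→Eve
Nora→Judy→Liam→Carol→Eve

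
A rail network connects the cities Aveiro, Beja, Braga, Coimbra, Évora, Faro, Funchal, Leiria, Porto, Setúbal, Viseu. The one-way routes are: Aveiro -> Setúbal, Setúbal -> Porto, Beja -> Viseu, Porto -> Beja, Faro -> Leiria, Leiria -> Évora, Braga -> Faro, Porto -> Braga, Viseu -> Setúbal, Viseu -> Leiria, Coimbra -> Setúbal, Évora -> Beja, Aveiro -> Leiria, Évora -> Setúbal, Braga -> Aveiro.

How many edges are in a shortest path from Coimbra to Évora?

6

Distance 0: Coimbra.
Distance 1: Setúbal.
Distance 2: Porto.
Distance 3: Beja, Braga.
Distance 4: Aveiro, Faro, Viseu.
Distance 5: Leiria.
Distance 6: Évora — contains Évora.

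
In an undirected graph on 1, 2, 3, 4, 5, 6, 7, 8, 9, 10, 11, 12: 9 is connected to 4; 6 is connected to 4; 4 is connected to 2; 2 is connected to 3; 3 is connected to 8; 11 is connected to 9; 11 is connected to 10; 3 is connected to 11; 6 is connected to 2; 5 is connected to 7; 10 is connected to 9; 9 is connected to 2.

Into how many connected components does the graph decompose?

From 1: component {1}.
From 2: component {2, 3, 4, 6, 8, 9, 10, 11}.
From 5: component {5, 7}.
From 12: component {12}.
That's 4 components.

4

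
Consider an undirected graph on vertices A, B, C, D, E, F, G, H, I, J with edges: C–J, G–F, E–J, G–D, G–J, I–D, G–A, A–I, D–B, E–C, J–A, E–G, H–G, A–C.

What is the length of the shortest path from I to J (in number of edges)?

2

Distance 0: I.
Distance 1: A, D.
Distance 2: B, C, G, J — contains J.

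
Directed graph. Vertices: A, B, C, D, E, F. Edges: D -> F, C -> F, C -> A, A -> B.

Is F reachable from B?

No

B has no outgoing edges, so nothing is reachable from it.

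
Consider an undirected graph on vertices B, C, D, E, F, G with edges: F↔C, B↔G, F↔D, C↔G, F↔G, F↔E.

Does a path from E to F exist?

Explore from E.
Distance 1: reach F.
Found F.

Yes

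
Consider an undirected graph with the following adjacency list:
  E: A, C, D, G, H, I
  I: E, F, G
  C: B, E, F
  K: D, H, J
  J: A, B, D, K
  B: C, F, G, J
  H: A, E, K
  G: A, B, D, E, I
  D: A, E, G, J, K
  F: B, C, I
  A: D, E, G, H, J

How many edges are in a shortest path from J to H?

2

Distance 0: J.
Distance 1: A, B, D, K.
Distance 2: C, E, F, G, H — contains H.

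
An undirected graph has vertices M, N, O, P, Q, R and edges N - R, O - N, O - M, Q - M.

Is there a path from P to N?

P has no edges, so nothing is reachable from it.

No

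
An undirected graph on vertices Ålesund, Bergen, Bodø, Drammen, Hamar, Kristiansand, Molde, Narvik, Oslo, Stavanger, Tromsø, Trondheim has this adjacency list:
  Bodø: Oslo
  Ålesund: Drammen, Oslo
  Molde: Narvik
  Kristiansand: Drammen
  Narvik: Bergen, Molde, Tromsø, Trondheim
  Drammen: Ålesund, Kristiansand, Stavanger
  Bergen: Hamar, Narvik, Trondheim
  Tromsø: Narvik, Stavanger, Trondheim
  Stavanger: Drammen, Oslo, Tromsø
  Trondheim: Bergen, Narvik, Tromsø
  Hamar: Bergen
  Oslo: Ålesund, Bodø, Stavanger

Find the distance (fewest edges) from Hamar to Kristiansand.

Distance 0: Hamar.
Distance 1: Bergen.
Distance 2: Narvik, Trondheim.
Distance 3: Molde, Tromsø.
Distance 4: Stavanger.
Distance 5: Drammen, Oslo.
Distance 6: Ålesund, Bodø, Kristiansand — contains Kristiansand.

6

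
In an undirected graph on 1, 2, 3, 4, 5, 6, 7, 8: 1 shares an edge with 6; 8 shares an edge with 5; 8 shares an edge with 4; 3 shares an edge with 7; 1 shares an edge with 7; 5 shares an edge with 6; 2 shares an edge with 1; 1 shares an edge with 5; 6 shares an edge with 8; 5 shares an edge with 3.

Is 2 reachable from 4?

Explore from 4.
Distance 1: reach 8.
Distance 2: reach 5, 6.
Distance 3: reach 1, 3.
Distance 4: reach 2, 7.
Found 2.

Yes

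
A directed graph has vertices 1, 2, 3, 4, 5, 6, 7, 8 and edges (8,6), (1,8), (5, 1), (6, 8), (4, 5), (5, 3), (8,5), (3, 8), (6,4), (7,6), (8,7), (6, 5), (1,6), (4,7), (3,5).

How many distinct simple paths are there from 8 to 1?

5

8→5→1
8→6→4→5→1
8→6→5→1
8→7→6→4→5→1
8→7→6→5→1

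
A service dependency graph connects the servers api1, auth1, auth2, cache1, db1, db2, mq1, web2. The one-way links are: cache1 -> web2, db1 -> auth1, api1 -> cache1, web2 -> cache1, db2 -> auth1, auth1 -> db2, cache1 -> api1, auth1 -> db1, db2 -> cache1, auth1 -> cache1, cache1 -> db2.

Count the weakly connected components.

3

From api1: component {api1, auth1, cache1, db1, db2, web2}.
From auth2: component {auth2}.
From mq1: component {mq1}.
That's 3 components.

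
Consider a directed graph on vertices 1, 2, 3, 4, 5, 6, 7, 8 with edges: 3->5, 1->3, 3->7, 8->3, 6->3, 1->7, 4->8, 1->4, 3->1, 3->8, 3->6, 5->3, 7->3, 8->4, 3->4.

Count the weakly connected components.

From 1: component {1, 3, 4, 5, 6, 7, 8}.
From 2: component {2}.
That's 2 components.

2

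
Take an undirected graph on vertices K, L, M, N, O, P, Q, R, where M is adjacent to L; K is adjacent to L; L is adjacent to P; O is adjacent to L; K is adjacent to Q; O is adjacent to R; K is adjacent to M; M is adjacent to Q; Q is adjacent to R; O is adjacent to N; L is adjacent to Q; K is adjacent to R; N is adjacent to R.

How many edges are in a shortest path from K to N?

2

Distance 0: K.
Distance 1: L, M, Q, R.
Distance 2: N, O, P — contains N.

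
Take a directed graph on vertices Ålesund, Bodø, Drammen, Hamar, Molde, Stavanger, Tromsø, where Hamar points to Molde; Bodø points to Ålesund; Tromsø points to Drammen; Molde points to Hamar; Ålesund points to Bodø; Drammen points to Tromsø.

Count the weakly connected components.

From Ålesund: component {Ålesund, Bodø}.
From Drammen: component {Drammen, Tromsø}.
From Hamar: component {Hamar, Molde}.
From Stavanger: component {Stavanger}.
That's 4 components.

4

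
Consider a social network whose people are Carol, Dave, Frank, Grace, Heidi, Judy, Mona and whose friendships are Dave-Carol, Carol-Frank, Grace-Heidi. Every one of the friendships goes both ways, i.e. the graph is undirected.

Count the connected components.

From Carol: component {Carol, Dave, Frank}.
From Grace: component {Grace, Heidi}.
From Judy: component {Judy}.
From Mona: component {Mona}.
That's 4 components.

4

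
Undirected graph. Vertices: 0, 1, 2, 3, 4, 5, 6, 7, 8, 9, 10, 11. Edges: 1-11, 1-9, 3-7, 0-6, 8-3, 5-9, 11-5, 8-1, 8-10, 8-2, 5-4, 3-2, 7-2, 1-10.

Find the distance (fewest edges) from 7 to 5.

5

Distance 0: 7.
Distance 1: 2, 3.
Distance 2: 8.
Distance 3: 1, 10.
Distance 4: 9, 11.
Distance 5: 5 — contains 5.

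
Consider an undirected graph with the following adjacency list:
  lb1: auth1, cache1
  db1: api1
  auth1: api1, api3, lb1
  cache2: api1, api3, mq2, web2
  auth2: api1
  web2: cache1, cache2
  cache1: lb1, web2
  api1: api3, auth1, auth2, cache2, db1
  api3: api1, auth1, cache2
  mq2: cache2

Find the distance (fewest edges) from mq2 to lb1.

4

Distance 0: mq2.
Distance 1: cache2.
Distance 2: api1, api3, web2.
Distance 3: auth1, auth2, cache1, db1.
Distance 4: lb1 — contains lb1.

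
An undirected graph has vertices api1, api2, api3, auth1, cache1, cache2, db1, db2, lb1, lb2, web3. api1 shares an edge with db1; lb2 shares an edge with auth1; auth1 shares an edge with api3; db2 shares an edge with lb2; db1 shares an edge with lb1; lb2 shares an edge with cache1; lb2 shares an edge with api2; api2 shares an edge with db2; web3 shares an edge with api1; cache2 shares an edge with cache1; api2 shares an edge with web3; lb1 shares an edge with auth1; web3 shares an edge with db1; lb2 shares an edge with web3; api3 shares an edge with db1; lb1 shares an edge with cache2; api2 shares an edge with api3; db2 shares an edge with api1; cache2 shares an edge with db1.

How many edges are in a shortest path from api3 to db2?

2

Distance 0: api3.
Distance 1: api2, auth1, db1.
Distance 2: api1, cache2, db2, lb1, lb2, web3 — contains db2.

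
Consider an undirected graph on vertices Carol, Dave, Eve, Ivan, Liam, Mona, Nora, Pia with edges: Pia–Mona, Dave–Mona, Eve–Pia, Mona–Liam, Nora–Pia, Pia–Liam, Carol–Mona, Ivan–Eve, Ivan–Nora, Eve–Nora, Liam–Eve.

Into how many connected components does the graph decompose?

1

From Carol: component {Carol, Dave, Eve, Ivan, Liam, Mona, Nora, Pia}.
That's 1 component.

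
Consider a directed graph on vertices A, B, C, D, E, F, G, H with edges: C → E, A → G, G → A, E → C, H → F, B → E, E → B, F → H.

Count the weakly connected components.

4

From A: component {A, G}.
From B: component {B, C, E}.
From D: component {D}.
From F: component {F, H}.
That's 4 components.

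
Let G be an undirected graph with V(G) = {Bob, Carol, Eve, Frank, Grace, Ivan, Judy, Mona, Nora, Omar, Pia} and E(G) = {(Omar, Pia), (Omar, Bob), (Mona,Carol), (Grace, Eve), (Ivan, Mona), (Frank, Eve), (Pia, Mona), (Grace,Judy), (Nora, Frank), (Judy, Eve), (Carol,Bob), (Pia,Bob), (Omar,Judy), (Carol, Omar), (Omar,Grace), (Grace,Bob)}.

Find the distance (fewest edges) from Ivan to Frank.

Distance 0: Ivan.
Distance 1: Mona.
Distance 2: Carol, Pia.
Distance 3: Bob, Omar.
Distance 4: Grace, Judy.
Distance 5: Eve.
Distance 6: Frank — contains Frank.

6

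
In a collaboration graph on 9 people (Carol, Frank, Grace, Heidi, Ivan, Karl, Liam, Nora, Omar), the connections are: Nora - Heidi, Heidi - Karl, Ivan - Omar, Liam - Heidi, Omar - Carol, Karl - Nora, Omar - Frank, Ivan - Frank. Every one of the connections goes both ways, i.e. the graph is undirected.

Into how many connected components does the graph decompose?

From Carol: component {Carol, Frank, Ivan, Omar}.
From Grace: component {Grace}.
From Heidi: component {Heidi, Karl, Liam, Nora}.
That's 3 components.

3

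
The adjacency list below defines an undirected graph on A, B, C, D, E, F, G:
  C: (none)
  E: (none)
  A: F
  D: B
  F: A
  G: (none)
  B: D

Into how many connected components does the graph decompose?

From A: component {A, F}.
From B: component {B, D}.
From C: component {C}.
From E: component {E}.
From G: component {G}.
That's 5 components.

5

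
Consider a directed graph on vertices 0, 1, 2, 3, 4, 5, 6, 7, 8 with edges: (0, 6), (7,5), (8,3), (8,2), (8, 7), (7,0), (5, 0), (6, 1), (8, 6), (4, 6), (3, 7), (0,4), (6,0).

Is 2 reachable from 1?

No

1 has no outgoing edges, so nothing is reachable from it.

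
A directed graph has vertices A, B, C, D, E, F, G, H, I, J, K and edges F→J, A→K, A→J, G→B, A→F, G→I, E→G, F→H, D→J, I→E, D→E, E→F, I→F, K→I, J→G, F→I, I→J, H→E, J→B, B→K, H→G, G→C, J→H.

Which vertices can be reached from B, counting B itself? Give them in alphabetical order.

Start at B.
Its neighbours: K.
Then their neighbours: I.
Then next layer: E, F, J.
Then next layer: G, H.
Then next layer: C.
Nothing further is reachable.

B, C, E, F, G, H, I, J, K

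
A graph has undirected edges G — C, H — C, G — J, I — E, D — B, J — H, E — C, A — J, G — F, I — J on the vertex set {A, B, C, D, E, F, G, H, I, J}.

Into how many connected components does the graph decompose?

From A: component {A, C, E, F, G, H, I, J}.
From B: component {B, D}.
That's 2 components.

2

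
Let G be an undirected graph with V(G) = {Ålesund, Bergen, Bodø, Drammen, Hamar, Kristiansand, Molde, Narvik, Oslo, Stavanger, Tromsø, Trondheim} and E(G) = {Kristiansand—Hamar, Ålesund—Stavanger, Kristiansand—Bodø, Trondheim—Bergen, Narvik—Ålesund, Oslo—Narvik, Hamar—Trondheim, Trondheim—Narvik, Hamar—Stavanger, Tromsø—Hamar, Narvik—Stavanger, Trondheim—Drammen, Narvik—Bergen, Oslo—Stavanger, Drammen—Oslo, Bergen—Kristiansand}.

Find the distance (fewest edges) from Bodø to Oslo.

4

Distance 0: Bodø.
Distance 1: Kristiansand.
Distance 2: Bergen, Hamar.
Distance 3: Narvik, Stavanger, Tromsø, Trondheim.
Distance 4: Ålesund, Drammen, Oslo — contains Oslo.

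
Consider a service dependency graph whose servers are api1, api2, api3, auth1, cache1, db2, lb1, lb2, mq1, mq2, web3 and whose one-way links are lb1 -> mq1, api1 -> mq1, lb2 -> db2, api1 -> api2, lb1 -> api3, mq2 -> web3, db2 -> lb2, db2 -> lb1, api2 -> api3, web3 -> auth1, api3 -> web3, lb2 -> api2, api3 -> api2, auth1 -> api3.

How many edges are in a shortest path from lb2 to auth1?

4

Distance 0: lb2.
Distance 1: api2, db2.
Distance 2: api3, lb1.
Distance 3: mq1, web3.
Distance 4: auth1 — contains auth1.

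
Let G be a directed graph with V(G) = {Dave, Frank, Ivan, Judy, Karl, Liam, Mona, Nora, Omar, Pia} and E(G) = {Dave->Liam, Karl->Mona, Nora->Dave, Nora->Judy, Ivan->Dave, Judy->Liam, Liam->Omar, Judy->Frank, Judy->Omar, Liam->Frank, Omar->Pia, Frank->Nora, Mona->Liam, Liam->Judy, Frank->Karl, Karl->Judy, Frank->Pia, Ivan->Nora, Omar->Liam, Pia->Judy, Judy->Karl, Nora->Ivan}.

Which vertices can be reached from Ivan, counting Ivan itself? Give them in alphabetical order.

Dave, Frank, Ivan, Judy, Karl, Liam, Mona, Nora, Omar, Pia

Start at Ivan.
Its neighbours: Dave, Nora.
Then their neighbours: Judy, Liam.
Then next layer: Frank, Karl, Omar.
Then next layer: Mona, Pia.
Every vertex is now reached.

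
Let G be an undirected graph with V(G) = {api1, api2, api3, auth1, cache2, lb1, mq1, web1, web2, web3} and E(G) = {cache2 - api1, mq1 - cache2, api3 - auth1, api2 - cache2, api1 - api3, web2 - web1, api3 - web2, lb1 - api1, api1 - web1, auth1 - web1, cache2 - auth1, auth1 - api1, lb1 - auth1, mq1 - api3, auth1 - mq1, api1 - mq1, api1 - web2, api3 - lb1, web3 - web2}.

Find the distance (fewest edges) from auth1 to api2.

Distance 0: auth1.
Distance 1: api1, api3, cache2, lb1, mq1, web1.
Distance 2: api2, web2 — contains api2.

2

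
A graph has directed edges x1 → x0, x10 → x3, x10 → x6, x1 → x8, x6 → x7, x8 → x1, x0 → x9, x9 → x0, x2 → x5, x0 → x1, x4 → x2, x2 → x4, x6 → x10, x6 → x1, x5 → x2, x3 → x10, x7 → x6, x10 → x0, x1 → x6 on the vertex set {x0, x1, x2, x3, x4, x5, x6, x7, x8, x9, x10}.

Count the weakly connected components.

2

From x0: component {x0, x1, x3, x6, x7, x8, x9, x10}.
From x2: component {x2, x4, x5}.
That's 2 components.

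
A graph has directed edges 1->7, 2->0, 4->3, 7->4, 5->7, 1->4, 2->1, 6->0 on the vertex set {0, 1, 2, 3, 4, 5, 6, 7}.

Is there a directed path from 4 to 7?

No

Explore from 4.
Distance 1: reach 3.
The search from 4 is exhausted; no directed path reaches 7.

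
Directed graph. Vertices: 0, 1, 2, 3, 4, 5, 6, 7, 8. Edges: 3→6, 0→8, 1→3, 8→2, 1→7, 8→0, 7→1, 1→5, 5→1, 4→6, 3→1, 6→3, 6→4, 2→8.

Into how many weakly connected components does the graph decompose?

From 0: component {0, 2, 8}.
From 1: component {1, 3, 4, 5, 6, 7}.
That's 2 components.

2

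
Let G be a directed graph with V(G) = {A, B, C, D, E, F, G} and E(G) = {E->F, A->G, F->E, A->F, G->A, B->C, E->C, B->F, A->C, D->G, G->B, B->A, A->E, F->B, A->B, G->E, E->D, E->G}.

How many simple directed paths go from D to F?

D→G→A→B→F
D→G→A→E→F
D→G→A→F
D→G→B→A→E→F
D→G→B→A→F
D→G→B→F
D→G→E→F

7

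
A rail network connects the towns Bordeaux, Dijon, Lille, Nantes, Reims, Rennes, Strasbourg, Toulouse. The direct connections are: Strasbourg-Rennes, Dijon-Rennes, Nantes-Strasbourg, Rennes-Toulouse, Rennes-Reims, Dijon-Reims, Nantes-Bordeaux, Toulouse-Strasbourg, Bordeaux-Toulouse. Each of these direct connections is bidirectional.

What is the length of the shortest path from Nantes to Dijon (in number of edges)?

3

Distance 0: Nantes.
Distance 1: Bordeaux, Strasbourg.
Distance 2: Rennes, Toulouse.
Distance 3: Dijon, Reims — contains Dijon.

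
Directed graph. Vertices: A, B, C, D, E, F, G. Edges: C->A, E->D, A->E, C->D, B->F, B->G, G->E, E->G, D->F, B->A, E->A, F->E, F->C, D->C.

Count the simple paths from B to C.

B→A→E→D→C
B→A→E→D→F→C
B→F→C
B→F→E→D→C
B→G→E→D→C
B→G→E→D→F→C

6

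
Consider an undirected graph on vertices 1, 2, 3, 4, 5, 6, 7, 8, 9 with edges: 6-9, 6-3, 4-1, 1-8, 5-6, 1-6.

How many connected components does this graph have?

From 1: component {1, 3, 4, 5, 6, 8, 9}.
From 2: component {2}.
From 7: component {7}.
That's 3 components.

3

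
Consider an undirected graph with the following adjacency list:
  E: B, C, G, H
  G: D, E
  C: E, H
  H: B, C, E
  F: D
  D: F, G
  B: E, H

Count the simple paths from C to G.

C–E–G
C–H–B–E–G
C–H–E–G

3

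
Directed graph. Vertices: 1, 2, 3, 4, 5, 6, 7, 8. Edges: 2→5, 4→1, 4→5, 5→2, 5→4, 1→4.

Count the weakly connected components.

5

From 1: component {1, 2, 4, 5}.
From 3: component {3}.
From 6: component {6}.
From 7: component {7}.
From 8: component {8}.
That's 5 components.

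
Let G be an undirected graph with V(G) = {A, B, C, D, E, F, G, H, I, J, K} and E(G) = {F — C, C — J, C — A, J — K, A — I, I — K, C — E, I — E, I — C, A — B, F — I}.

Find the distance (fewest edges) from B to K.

Distance 0: B.
Distance 1: A.
Distance 2: C, I.
Distance 3: E, F, J, K — contains K.

3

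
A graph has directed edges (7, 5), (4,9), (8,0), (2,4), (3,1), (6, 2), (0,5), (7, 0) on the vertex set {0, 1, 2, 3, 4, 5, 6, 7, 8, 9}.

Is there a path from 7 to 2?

Explore from 7.
Distance 1: reach 0, 5.
The search from 7 is exhausted; no directed path reaches 2.

No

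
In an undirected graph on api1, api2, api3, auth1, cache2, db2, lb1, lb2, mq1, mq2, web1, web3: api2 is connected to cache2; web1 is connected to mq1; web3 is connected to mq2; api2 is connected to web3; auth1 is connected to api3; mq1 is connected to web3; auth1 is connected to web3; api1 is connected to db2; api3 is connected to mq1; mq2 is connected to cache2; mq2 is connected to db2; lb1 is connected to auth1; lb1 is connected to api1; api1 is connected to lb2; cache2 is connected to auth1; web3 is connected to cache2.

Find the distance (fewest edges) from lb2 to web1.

Distance 0: lb2.
Distance 1: api1.
Distance 2: db2, lb1.
Distance 3: auth1, mq2.
Distance 4: api3, cache2, web3.
Distance 5: api2, mq1.
Distance 6: web1 — contains web1.

6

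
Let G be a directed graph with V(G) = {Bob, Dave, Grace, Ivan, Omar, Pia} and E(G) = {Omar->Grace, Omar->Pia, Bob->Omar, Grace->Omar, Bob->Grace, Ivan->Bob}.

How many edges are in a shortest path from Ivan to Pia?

Distance 0: Ivan.
Distance 1: Bob.
Distance 2: Grace, Omar.
Distance 3: Pia — contains Pia.

3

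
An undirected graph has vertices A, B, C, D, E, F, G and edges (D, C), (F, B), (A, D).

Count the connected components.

4

From A: component {A, C, D}.
From B: component {B, F}.
From E: component {E}.
From G: component {G}.
That's 4 components.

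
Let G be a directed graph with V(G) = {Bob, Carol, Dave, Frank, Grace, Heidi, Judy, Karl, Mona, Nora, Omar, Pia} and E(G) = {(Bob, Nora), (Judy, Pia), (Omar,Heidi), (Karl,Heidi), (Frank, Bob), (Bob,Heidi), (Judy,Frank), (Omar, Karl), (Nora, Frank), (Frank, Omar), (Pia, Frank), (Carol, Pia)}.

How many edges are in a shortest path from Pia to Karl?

3

Distance 0: Pia.
Distance 1: Frank.
Distance 2: Bob, Omar.
Distance 3: Heidi, Karl, Nora — contains Karl.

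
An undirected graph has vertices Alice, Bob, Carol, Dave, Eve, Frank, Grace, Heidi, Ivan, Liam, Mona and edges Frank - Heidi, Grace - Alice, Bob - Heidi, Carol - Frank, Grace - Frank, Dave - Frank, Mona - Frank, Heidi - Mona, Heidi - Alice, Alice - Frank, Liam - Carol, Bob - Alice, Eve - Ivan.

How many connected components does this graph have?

From Alice: component {Alice, Bob, Carol, Dave, Frank, Grace, Heidi, Liam, Mona}.
From Eve: component {Eve, Ivan}.
That's 2 components.

2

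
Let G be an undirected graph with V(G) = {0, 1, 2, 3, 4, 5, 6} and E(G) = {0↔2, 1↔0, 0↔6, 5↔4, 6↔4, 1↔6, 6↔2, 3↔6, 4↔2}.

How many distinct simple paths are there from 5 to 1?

5–4–2–0–1
5–4–2–0–6–1
5–4–2–6–0–1
5–4–2–6–1
5–4–6–0–1
5–4–6–1
5–4–6–2–0–1

7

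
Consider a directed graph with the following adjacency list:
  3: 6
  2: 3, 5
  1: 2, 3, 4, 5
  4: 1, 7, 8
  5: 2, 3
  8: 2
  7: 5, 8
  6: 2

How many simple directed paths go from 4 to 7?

4→7

1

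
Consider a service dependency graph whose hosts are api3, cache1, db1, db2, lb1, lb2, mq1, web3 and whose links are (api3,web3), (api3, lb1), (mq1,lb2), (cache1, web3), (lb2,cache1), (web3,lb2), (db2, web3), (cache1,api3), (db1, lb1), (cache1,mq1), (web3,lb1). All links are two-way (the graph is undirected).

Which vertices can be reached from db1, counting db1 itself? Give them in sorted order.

api3, cache1, db1, db2, lb1, lb2, mq1, web3

Start at db1.
Its neighbours: lb1.
Then their neighbours: api3, web3.
Then next layer: cache1, db2, lb2.
Then next layer: mq1.
Every vertex is now reached.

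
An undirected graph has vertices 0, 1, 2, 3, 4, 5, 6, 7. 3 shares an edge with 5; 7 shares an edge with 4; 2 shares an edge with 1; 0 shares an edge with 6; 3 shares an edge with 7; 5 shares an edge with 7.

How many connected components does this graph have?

From 0: component {0, 6}.
From 1: component {1, 2}.
From 3: component {3, 4, 5, 7}.
That's 3 components.

3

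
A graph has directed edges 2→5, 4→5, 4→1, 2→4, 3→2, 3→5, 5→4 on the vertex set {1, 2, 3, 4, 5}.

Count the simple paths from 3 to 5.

3

3→2→4→5
3→2→5
3→5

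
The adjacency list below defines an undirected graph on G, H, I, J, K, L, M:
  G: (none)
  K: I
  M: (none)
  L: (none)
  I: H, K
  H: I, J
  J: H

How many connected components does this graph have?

From G: component {G}.
From H: component {H, I, J, K}.
From L: component {L}.
From M: component {M}.
That's 4 components.

4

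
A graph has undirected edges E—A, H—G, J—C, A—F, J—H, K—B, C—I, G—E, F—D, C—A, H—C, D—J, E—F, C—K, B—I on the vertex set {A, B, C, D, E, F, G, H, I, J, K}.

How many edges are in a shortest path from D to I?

Distance 0: D.
Distance 1: F, J.
Distance 2: A, C, E, H.
Distance 3: G, I, K — contains I.

3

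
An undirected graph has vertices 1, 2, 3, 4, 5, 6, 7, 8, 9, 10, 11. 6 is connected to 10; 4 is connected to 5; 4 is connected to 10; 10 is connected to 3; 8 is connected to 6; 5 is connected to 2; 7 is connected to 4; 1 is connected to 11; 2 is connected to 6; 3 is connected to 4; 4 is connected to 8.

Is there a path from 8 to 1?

No

Explore from 8.
Distance 1: reach 4, 6.
Distance 2: reach 2, 3, 5, 7, 10.
The search is exhausted without reaching 1; it lies in a different component.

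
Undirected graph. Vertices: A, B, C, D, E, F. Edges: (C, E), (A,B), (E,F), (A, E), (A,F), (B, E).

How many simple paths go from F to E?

F–A–B–E
F–A–E
F–E

3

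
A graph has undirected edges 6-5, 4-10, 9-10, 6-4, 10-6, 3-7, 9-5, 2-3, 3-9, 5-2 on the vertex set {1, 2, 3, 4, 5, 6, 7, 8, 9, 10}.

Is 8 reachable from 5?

No

Explore from 5.
Distance 1: reach 2, 6, 9.
Distance 2: reach 3, 4, 10.
Distance 3: reach 7.
The search is exhausted without reaching 8; it lies in a different component.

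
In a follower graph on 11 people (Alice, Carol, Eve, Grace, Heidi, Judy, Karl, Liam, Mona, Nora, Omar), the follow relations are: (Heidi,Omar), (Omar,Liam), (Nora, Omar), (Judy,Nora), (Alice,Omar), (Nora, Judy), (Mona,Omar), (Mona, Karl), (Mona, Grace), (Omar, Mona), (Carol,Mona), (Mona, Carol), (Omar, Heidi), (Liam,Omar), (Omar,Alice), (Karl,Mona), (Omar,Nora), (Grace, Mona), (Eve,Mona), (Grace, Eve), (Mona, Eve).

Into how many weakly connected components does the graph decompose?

1

From Alice: component {Alice, Carol, Eve, Grace, Heidi, Judy, Karl, Liam, Mona, Nora, Omar}.
That's 1 component.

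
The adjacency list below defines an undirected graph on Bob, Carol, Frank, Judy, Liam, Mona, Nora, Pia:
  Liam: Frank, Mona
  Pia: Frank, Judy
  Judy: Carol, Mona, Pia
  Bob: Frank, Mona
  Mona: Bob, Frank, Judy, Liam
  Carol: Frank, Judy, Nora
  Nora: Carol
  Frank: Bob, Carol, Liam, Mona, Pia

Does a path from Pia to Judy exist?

Explore from Pia.
Distance 1: reach Frank, Judy.
Found Judy.

Yes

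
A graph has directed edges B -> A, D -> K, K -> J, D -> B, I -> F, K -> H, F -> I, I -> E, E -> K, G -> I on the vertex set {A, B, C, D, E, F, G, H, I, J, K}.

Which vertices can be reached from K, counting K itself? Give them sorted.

Start at K.
Its neighbours: H, J.
Nothing further is reachable.

H, J, K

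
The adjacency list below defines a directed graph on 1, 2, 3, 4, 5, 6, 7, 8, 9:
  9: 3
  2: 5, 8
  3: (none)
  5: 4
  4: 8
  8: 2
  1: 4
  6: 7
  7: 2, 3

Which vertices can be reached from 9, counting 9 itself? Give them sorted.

Start at 9.
Its neighbours: 3.
Nothing further is reachable.

3, 9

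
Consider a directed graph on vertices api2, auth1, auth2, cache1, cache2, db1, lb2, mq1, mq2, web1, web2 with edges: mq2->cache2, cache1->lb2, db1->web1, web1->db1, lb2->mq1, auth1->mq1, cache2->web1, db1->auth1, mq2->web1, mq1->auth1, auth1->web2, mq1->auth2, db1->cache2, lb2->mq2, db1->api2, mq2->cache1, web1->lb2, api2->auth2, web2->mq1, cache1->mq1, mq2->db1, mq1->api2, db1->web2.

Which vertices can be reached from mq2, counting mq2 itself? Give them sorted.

Start at mq2.
Its neighbours: cache1, cache2, db1, web1.
Then their neighbours: api2, auth1, lb2, mq1, web2.
Then next layer: auth2.
Every vertex is now reached.

api2, auth1, auth2, cache1, cache2, db1, lb2, mq1, mq2, web1, web2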